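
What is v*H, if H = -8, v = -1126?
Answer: 9008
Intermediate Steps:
v*H = -1126*(-8) = 9008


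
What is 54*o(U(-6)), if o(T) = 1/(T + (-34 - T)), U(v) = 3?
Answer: -27/17 ≈ -1.5882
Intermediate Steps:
o(T) = -1/34 (o(T) = 1/(-34) = -1/34)
54*o(U(-6)) = 54*(-1/34) = -27/17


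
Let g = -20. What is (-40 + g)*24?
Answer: -1440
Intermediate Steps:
(-40 + g)*24 = (-40 - 20)*24 = -60*24 = -1440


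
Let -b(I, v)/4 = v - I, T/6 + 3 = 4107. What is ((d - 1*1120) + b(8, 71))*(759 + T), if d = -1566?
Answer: -74575254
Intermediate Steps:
T = 24624 (T = -18 + 6*4107 = -18 + 24642 = 24624)
b(I, v) = -4*v + 4*I (b(I, v) = -4*(v - I) = -4*v + 4*I)
((d - 1*1120) + b(8, 71))*(759 + T) = ((-1566 - 1*1120) + (-4*71 + 4*8))*(759 + 24624) = ((-1566 - 1120) + (-284 + 32))*25383 = (-2686 - 252)*25383 = -2938*25383 = -74575254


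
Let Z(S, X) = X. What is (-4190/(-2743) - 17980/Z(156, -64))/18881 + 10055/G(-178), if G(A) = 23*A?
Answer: -4140658195745/1696245174416 ≈ -2.4411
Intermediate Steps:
(-4190/(-2743) - 17980/Z(156, -64))/18881 + 10055/G(-178) = (-4190/(-2743) - 17980/(-64))/18881 + 10055/((23*(-178))) = (-4190*(-1/2743) - 17980*(-1/64))*(1/18881) + 10055/(-4094) = (4190/2743 + 4495/16)*(1/18881) + 10055*(-1/4094) = (12396825/43888)*(1/18881) - 10055/4094 = 12396825/828649328 - 10055/4094 = -4140658195745/1696245174416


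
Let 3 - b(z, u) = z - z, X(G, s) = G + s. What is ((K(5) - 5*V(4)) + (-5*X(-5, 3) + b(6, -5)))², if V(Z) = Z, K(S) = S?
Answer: 4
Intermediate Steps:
b(z, u) = 3 (b(z, u) = 3 - (z - z) = 3 - 1*0 = 3 + 0 = 3)
((K(5) - 5*V(4)) + (-5*X(-5, 3) + b(6, -5)))² = ((5 - 5*4) + (-5*(-5 + 3) + 3))² = ((5 - 20) + (-5*(-2) + 3))² = (-15 + (10 + 3))² = (-15 + 13)² = (-2)² = 4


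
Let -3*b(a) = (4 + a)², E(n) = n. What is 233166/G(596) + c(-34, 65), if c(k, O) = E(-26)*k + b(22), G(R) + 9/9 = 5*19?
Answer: 442621/141 ≈ 3139.2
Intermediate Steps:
G(R) = 94 (G(R) = -1 + 5*19 = -1 + 95 = 94)
b(a) = -(4 + a)²/3
c(k, O) = -676/3 - 26*k (c(k, O) = -26*k - (4 + 22)²/3 = -26*k - ⅓*26² = -26*k - ⅓*676 = -26*k - 676/3 = -676/3 - 26*k)
233166/G(596) + c(-34, 65) = 233166/94 + (-676/3 - 26*(-34)) = 233166*(1/94) + (-676/3 + 884) = 116583/47 + 1976/3 = 442621/141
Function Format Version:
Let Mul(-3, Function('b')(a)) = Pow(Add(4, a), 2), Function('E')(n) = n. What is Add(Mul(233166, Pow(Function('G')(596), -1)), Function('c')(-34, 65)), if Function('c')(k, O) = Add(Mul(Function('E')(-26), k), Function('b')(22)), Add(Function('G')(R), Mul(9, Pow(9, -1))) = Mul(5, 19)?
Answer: Rational(442621, 141) ≈ 3139.2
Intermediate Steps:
Function('G')(R) = 94 (Function('G')(R) = Add(-1, Mul(5, 19)) = Add(-1, 95) = 94)
Function('b')(a) = Mul(Rational(-1, 3), Pow(Add(4, a), 2))
Function('c')(k, O) = Add(Rational(-676, 3), Mul(-26, k)) (Function('c')(k, O) = Add(Mul(-26, k), Mul(Rational(-1, 3), Pow(Add(4, 22), 2))) = Add(Mul(-26, k), Mul(Rational(-1, 3), Pow(26, 2))) = Add(Mul(-26, k), Mul(Rational(-1, 3), 676)) = Add(Mul(-26, k), Rational(-676, 3)) = Add(Rational(-676, 3), Mul(-26, k)))
Add(Mul(233166, Pow(Function('G')(596), -1)), Function('c')(-34, 65)) = Add(Mul(233166, Pow(94, -1)), Add(Rational(-676, 3), Mul(-26, -34))) = Add(Mul(233166, Rational(1, 94)), Add(Rational(-676, 3), 884)) = Add(Rational(116583, 47), Rational(1976, 3)) = Rational(442621, 141)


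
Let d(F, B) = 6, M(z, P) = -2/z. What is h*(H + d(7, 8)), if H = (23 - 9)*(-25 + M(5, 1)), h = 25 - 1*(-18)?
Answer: -75164/5 ≈ -15033.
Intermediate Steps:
h = 43 (h = 25 + 18 = 43)
H = -1778/5 (H = (23 - 9)*(-25 - 2/5) = 14*(-25 - 2*1/5) = 14*(-25 - 2/5) = 14*(-127/5) = -1778/5 ≈ -355.60)
h*(H + d(7, 8)) = 43*(-1778/5 + 6) = 43*(-1748/5) = -75164/5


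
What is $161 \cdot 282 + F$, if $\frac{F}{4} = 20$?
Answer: $45482$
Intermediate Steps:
$F = 80$ ($F = 4 \cdot 20 = 80$)
$161 \cdot 282 + F = 161 \cdot 282 + 80 = 45402 + 80 = 45482$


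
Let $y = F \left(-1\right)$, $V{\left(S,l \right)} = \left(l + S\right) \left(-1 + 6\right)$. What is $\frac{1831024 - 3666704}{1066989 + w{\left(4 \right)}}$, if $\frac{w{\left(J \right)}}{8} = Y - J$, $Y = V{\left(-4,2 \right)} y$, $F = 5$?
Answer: $- \frac{1835680}{1067357} \approx -1.7198$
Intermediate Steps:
$V{\left(S,l \right)} = 5 S + 5 l$ ($V{\left(S,l \right)} = \left(S + l\right) 5 = 5 S + 5 l$)
$y = -5$ ($y = 5 \left(-1\right) = -5$)
$Y = 50$ ($Y = \left(5 \left(-4\right) + 5 \cdot 2\right) \left(-5\right) = \left(-20 + 10\right) \left(-5\right) = \left(-10\right) \left(-5\right) = 50$)
$w{\left(J \right)} = 400 - 8 J$ ($w{\left(J \right)} = 8 \left(50 - J\right) = 400 - 8 J$)
$\frac{1831024 - 3666704}{1066989 + w{\left(4 \right)}} = \frac{1831024 - 3666704}{1066989 + \left(400 - 32\right)} = - \frac{1835680}{1066989 + \left(400 - 32\right)} = - \frac{1835680}{1066989 + 368} = - \frac{1835680}{1067357}$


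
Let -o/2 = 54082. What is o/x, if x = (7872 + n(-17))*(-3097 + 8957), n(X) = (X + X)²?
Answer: -27041/13226020 ≈ -0.0020445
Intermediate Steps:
n(X) = 4*X² (n(X) = (2*X)² = 4*X²)
o = -108164 (o = -2*54082 = -108164)
x = 52904080 (x = (7872 + 4*(-17)²)*(-3097 + 8957) = (7872 + 4*289)*5860 = (7872 + 1156)*5860 = 9028*5860 = 52904080)
o/x = -108164/52904080 = -108164*1/52904080 = -27041/13226020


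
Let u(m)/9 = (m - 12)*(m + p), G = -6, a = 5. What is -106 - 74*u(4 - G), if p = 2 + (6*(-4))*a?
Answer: -143962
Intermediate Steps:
p = -118 (p = 2 + (6*(-4))*5 = 2 - 24*5 = 2 - 120 = -118)
u(m) = 9*(-118 + m)*(-12 + m) (u(m) = 9*((m - 12)*(m - 118)) = 9*((-12 + m)*(-118 + m)) = 9*((-118 + m)*(-12 + m)) = 9*(-118 + m)*(-12 + m))
-106 - 74*u(4 - G) = -106 - 74*(12744 - 1170*(4 - 1*(-6)) + 9*(4 - 1*(-6))²) = -106 - 74*(12744 - 1170*(4 + 6) + 9*(4 + 6)²) = -106 - 74*(12744 - 1170*10 + 9*10²) = -106 - 74*(12744 - 11700 + 9*100) = -106 - 74*(12744 - 11700 + 900) = -106 - 74*1944 = -106 - 143856 = -143962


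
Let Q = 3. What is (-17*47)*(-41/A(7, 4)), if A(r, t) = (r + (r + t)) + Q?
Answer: 32759/21 ≈ 1560.0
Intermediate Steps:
A(r, t) = 3 + t + 2*r (A(r, t) = (r + (r + t)) + 3 = (t + 2*r) + 3 = 3 + t + 2*r)
(-17*47)*(-41/A(7, 4)) = (-17*47)*(-41/(3 + 4 + 2*7)) = -(-32759)/(3 + 4 + 14) = -(-32759)/21 = -799*(-41/21) = 32759/21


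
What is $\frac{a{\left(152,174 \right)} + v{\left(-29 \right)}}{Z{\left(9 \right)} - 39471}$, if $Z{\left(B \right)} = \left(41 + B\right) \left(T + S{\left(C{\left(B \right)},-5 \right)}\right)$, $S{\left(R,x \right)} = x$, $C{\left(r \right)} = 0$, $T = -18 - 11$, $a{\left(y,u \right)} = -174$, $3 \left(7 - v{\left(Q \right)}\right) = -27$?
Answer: $\frac{158}{41171} \approx 0.0038377$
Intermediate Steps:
$v{\left(Q \right)} = 16$ ($v{\left(Q \right)} = 7 - -9 = 7 + 9 = 16$)
$T = -29$ ($T = -18 - 11 = -29$)
$Z{\left(B \right)} = -1394 - 34 B$ ($Z{\left(B \right)} = \left(41 + B\right) \left(-29 - 5\right) = \left(41 + B\right) \left(-34\right) = -1394 - 34 B$)
$\frac{a{\left(152,174 \right)} + v{\left(-29 \right)}}{Z{\left(9 \right)} - 39471} = \frac{-174 + 16}{\left(-1394 - 306\right) - 39471} = - \frac{158}{\left(-1394 - 306\right) - 39471} = - \frac{158}{-1700 - 39471} = - \frac{158}{-41171} = \left(-158\right) \left(- \frac{1}{41171}\right) = \frac{158}{41171}$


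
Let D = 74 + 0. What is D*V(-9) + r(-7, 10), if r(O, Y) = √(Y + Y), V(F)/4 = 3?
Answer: 888 + 2*√5 ≈ 892.47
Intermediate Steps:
V(F) = 12 (V(F) = 4*3 = 12)
r(O, Y) = √2*√Y (r(O, Y) = √(2*Y) = √2*√Y)
D = 74
D*V(-9) + r(-7, 10) = 74*12 + √2*√10 = 888 + 2*√5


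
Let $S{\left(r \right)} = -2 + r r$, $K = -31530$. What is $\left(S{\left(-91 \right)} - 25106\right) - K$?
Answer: $14703$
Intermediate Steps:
$S{\left(r \right)} = -2 + r^{2}$
$\left(S{\left(-91 \right)} - 25106\right) - K = \left(\left(-2 + \left(-91\right)^{2}\right) - 25106\right) - -31530 = \left(\left(-2 + 8281\right) - 25106\right) + 31530 = \left(8279 - 25106\right) + 31530 = -16827 + 31530 = 14703$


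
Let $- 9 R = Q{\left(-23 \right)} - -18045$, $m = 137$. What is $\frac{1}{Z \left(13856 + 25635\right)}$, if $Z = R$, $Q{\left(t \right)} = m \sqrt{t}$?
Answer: $- \frac{162405}{12876187140592} + \frac{1233 i \sqrt{23}}{12876187140592} \approx -1.2613 \cdot 10^{-8} + 4.5924 \cdot 10^{-10} i$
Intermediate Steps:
$Q{\left(t \right)} = 137 \sqrt{t}$
$R = -2005 - \frac{137 i \sqrt{23}}{9}$ ($R = - \frac{137 \sqrt{-23} - -18045}{9} = - \frac{137 i \sqrt{23} + 18045}{9} = - \frac{18045 + 137 i \sqrt{23}}{9} = -2005 - \frac{137 i \sqrt{23}}{9} \approx -2005.0 - 73.003 i$)
$Z = -2005 - \frac{137 i \sqrt{23}}{9} \approx -2005.0 - 73.003 i$
$\frac{1}{Z \left(13856 + 25635\right)} = \frac{1}{\left(-2005 - \frac{137 i \sqrt{23}}{9}\right) \left(13856 + 25635\right)} = \frac{1}{\left(-2005 - \frac{137 i \sqrt{23}}{9}\right) 39491} = \frac{1}{-2005 - \frac{137 i \sqrt{23}}{9}} \cdot \frac{1}{39491} = \frac{1}{39491 \left(-2005 - \frac{137 i \sqrt{23}}{9}\right)}$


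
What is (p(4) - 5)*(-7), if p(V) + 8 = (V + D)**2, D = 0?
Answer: -21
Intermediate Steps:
p(V) = -8 + V**2 (p(V) = -8 + (V + 0)**2 = -8 + V**2)
(p(4) - 5)*(-7) = ((-8 + 4**2) - 5)*(-7) = ((-8 + 16) - 5)*(-7) = (8 - 5)*(-7) = 3*(-7) = -21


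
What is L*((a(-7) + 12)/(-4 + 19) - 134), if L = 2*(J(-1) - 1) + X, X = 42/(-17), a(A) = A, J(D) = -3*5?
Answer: 234986/51 ≈ 4607.6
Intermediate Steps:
J(D) = -15
X = -42/17 (X = 42*(-1/17) = -42/17 ≈ -2.4706)
L = -586/17 (L = 2*(-15 - 1) - 42/17 = 2*(-16) - 42/17 = -32 - 42/17 = -586/17 ≈ -34.471)
L*((a(-7) + 12)/(-4 + 19) - 134) = -586*((-7 + 12)/(-4 + 19) - 134)/17 = -586*(5/15 - 134)/17 = -586*(5*(1/15) - 134)/17 = -586*(⅓ - 134)/17 = -586/17*(-401/3) = 234986/51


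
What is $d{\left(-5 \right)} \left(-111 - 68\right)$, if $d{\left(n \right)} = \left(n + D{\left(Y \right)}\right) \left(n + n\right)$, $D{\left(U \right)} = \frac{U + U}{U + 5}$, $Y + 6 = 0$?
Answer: $12530$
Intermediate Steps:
$Y = -6$ ($Y = -6 + 0 = -6$)
$D{\left(U \right)} = \frac{2 U}{5 + U}$
$d{\left(n \right)} = 2 n \left(12 + n\right)$ ($d{\left(n \right)} = \left(n + 2 \left(-6\right) \frac{1}{5 - 6}\right) \left(n + n\right) = \left(n + 2 \left(-6\right) \frac{1}{-1}\right) 2 n = \left(n + 2 \left(-6\right) \left(-1\right)\right) 2 n = \left(n + 12\right) 2 n = \left(12 + n\right) 2 n = 2 n \left(12 + n\right)$)
$d{\left(-5 \right)} \left(-111 - 68\right) = 2 \left(-5\right) \left(12 - 5\right) \left(-111 - 68\right) = 2 \left(-5\right) 7 \left(-179\right) = \left(-70\right) \left(-179\right) = 12530$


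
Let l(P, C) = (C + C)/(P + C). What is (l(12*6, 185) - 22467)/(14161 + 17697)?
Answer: -5773649/8187506 ≈ -0.70518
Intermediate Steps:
l(P, C) = 2*C/(C + P) (l(P, C) = (2*C)/(C + P) = 2*C/(C + P))
(l(12*6, 185) - 22467)/(14161 + 17697) = (2*185/(185 + 12*6) - 22467)/(14161 + 17697) = (2*185/(185 + 72) - 22467)/31858 = (2*185/257 - 22467)*(1/31858) = (2*185*(1/257) - 22467)*(1/31858) = (370/257 - 22467)*(1/31858) = -5773649/257*1/31858 = -5773649/8187506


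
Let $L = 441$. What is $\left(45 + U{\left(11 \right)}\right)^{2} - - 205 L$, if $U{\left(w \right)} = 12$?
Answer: $93654$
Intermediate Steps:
$\left(45 + U{\left(11 \right)}\right)^{2} - - 205 L = \left(45 + 12\right)^{2} - \left(-205\right) 441 = 57^{2} - -90405 = 3249 + 90405 = 93654$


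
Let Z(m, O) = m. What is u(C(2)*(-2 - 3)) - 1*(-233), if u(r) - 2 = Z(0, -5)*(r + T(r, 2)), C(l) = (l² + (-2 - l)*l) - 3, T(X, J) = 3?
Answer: 235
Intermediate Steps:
C(l) = -3 + l² + l*(-2 - l) (C(l) = (l² + l*(-2 - l)) - 3 = -3 + l² + l*(-2 - l))
u(r) = 2 (u(r) = 2 + 0*(r + 3) = 2 + 0*(3 + r) = 2 + 0 = 2)
u(C(2)*(-2 - 3)) - 1*(-233) = 2 - 1*(-233) = 2 + 233 = 235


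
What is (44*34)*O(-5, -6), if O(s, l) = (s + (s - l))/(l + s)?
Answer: 544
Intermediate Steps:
O(s, l) = (-l + 2*s)/(l + s)
(44*34)*O(-5, -6) = (44*34)*((-1*(-6) + 2*(-5))/(-6 - 5)) = 1496*((6 - 10)/(-11)) = 1496*(-1/11*(-4)) = 1496*(4/11) = 544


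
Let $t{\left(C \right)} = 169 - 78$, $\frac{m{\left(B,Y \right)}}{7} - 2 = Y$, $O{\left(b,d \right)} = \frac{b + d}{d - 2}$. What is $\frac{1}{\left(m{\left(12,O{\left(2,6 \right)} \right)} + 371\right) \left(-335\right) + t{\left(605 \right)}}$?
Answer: $- \frac{1}{133574} \approx -7.4865 \cdot 10^{-6}$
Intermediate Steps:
$O{\left(b,d \right)} = \frac{b + d}{-2 + d}$
$m{\left(B,Y \right)} = 14 + 7 Y$
$t{\left(C \right)} = 91$
$\frac{1}{\left(m{\left(12,O{\left(2,6 \right)} \right)} + 371\right) \left(-335\right) + t{\left(605 \right)}} = \frac{1}{\left(\left(14 + 7 \frac{2 + 6}{-2 + 6}\right) + 371\right) \left(-335\right) + 91} = \frac{1}{\left(\left(14 + 7 \cdot \frac{1}{4} \cdot 8\right) + 371\right) \left(-335\right) + 91} = \frac{1}{\left(\left(14 + 7 \cdot 2\right) + 371\right) \left(-335\right) + 91} = \frac{1}{\left(\left(14 + 14\right) + 371\right) \left(-335\right) + 91} = \frac{1}{\left(28 + 371\right) \left(-335\right) + 91} = \frac{1}{399 \left(-335\right) + 91} = \frac{1}{-133665 + 91} = \frac{1}{-133574} = - \frac{1}{133574}$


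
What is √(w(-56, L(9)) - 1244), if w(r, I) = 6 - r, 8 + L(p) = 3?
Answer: I*√1182 ≈ 34.38*I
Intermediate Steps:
L(p) = -5 (L(p) = -8 + 3 = -5)
√(w(-56, L(9)) - 1244) = √((6 - 1*(-56)) - 1244) = √((6 + 56) - 1244) = √(62 - 1244) = √(-1182) = I*√1182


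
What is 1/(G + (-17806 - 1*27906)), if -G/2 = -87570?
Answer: 1/129428 ≈ 7.7263e-6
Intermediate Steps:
G = 175140 (G = -2*(-87570) = 175140)
1/(G + (-17806 - 1*27906)) = 1/(175140 + (-17806 - 1*27906)) = 1/(175140 + (-17806 - 27906)) = 1/(175140 - 45712) = 1/129428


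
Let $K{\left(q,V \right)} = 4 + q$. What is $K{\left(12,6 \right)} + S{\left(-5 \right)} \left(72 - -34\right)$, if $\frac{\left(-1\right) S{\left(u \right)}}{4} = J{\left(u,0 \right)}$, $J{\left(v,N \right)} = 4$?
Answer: $-1680$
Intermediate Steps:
$S{\left(u \right)} = -16$ ($S{\left(u \right)} = \left(-4\right) 4 = -16$)
$K{\left(12,6 \right)} + S{\left(-5 \right)} \left(72 - -34\right) = \left(4 + 12\right) - 16 \left(72 - -34\right) = 16 - 16 \left(72 + 34\right) = 16 - 1696 = -1680$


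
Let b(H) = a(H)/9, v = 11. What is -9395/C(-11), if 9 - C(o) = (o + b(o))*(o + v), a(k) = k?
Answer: -9395/9 ≈ -1043.9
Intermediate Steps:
b(H) = H/9
C(o) = 9 - 10*o*(11 + o)/9 (C(o) = 9 - (o + o/9)*(o + 11) = 9 - 10*o/9*(11 + o) = 9 - 10*o*(11 + o)/9)
-9395/C(-11) = -9395/(9 - 110/9*(-11) - 10/9*(-11)²) = -9395/(9 + 1210/9 - 10/9*121) = -9395/(9 + 1210/9 - 1210/9) = -9395/9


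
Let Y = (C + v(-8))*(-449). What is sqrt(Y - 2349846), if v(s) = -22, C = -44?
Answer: 2*I*sqrt(580053) ≈ 1523.2*I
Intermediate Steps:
Y = 29634 (Y = (-44 - 22)*(-449) = -66*(-449) = 29634)
sqrt(Y - 2349846) = sqrt(29634 - 2349846) = sqrt(-2320212) = 2*I*sqrt(580053)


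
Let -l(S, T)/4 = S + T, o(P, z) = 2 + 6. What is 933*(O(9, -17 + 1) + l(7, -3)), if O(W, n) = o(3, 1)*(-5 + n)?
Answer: -171672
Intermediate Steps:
o(P, z) = 8
O(W, n) = -40 + 8*n (O(W, n) = 8*(-5 + n) = -40 + 8*n)
l(S, T) = -4*S - 4*T (l(S, T) = -4*(S + T) = -4*S - 4*T)
933*(O(9, -17 + 1) + l(7, -3)) = 933*((-40 + 8*(-17 + 1)) + (-4*7 - 4*(-3))) = 933*((-40 + 8*(-16)) + (-28 + 12)) = 933*((-40 - 128) - 16) = 933*(-168 - 16) = 933*(-184) = -171672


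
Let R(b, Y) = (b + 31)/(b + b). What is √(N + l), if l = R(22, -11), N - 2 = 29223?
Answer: √14145483/22 ≈ 170.96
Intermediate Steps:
N = 29225 (N = 2 + 29223 = 29225)
R(b, Y) = (31 + b)/(2*b) (R(b, Y) = (31 + b)/((2*b)) = (31 + b)*(1/(2*b)) = (31 + b)/(2*b))
l = 53/44 (l = (½)*(31 + 22)/22 = (½)*(1/22)*53 = 53/44 ≈ 1.2045)
√(N + l) = √(29225 + 53/44) = √(1285953/44) = √14145483/22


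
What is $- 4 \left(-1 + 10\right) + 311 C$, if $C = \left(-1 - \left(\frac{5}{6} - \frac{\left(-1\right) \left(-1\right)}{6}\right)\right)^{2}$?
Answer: $\frac{7451}{9} \approx 827.89$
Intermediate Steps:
$C = \frac{25}{9}$ ($C = \left(-1 + \left(\left(-5\right) \frac{1}{6} + 1 \cdot \frac{1}{6}\right)\right)^{2} = \left(-1 + \left(- \frac{5}{6} + \frac{1}{6}\right)\right)^{2} = \left(-1 - \frac{2}{3}\right)^{2} = \left(- \frac{5}{3}\right)^{2} = \frac{25}{9} \approx 2.7778$)
$- 4 \left(-1 + 10\right) + 311 C = - 4 \left(-1 + 10\right) + 311 \cdot \frac{25}{9} = \left(-4\right) 9 + \frac{7775}{9} = -36 + \frac{7775}{9} = \frac{7451}{9}$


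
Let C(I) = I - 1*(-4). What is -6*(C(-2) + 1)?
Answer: -18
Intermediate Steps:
C(I) = 4 + I (C(I) = I + 4 = 4 + I)
-6*(C(-2) + 1) = -6*((4 - 2) + 1) = -6*(2 + 1) = -6*3 = -18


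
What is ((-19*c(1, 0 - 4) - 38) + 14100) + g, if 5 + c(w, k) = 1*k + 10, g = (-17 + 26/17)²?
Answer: 4127596/289 ≈ 14282.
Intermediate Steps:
g = 69169/289 (g = (-17 + 26*(1/17))² = (-17 + 26/17)² = (-263/17)² = 69169/289 ≈ 239.34)
c(w, k) = 5 + k (c(w, k) = -5 + (1*k + 10) = -5 + (k + 10) = -5 + (10 + k) = 5 + k)
((-19*c(1, 0 - 4) - 38) + 14100) + g = ((-19*(5 + (0 - 4)) - 38) + 14100) + 69169/289 = ((-19*(5 - 4) - 38) + 14100) + 69169/289 = ((-19*1 - 38) + 14100) + 69169/289 = ((-19 - 38) + 14100) + 69169/289 = (-57 + 14100) + 69169/289 = 14043 + 69169/289 = 4127596/289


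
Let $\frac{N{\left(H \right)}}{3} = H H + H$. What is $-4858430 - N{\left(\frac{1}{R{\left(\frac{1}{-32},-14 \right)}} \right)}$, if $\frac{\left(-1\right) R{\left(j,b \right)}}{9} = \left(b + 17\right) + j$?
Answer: $- \frac{1183877903914}{243675} \approx -4.8584 \cdot 10^{6}$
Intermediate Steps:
$R{\left(j,b \right)} = -153 - 9 b - 9 j$ ($R{\left(j,b \right)} = - 9 \left(\left(b + 17\right) + j\right) = - 9 \left(\left(17 + b\right) + j\right) = - 9 \left(17 + b + j\right) = -153 - 9 b - 9 j$)
$N{\left(H \right)} = 3 H + 3 H^{2}$ ($N{\left(H \right)} = 3 \left(H H + H\right) = 3 \left(H^{2} + H\right) = 3 \left(H + H^{2}\right) = 3 H + 3 H^{2}$)
$-4858430 - N{\left(\frac{1}{R{\left(\frac{1}{-32},-14 \right)}} \right)} = -4858430 - \frac{3 \left(1 + \frac{1}{-153 - -126 - \frac{9}{-32}}\right)}{-153 - -126 - \frac{9}{-32}} = -4858430 - \frac{3 \left(1 + \frac{1}{-153 + 126 - - \frac{9}{32}}\right)}{-153 + 126 - - \frac{9}{32}} = -4858430 - \frac{3 \left(1 + \frac{1}{-153 + 126 + \frac{9}{32}}\right)}{-153 + 126 + \frac{9}{32}} = -4858430 - \frac{3 \left(1 + \frac{1}{- \frac{855}{32}}\right)}{- \frac{855}{32}} = -4858430 - 3 \left(- \frac{32}{855}\right) \left(1 - \frac{32}{855}\right) = -4858430 - 3 \left(- \frac{32}{855}\right) \frac{823}{855} = -4858430 - - \frac{26336}{243675} = -4858430 + \frac{26336}{243675} = - \frac{1183877903914}{243675}$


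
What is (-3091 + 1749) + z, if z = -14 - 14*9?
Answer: -1482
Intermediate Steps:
z = -140 (z = -14 - 126 = -140)
(-3091 + 1749) + z = (-3091 + 1749) - 140 = -1342 - 140 = -1482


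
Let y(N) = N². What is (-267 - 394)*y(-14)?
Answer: -129556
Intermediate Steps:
(-267 - 394)*y(-14) = (-267 - 394)*(-14)² = -661*196 = -129556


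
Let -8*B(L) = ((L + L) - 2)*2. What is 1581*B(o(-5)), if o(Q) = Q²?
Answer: -18972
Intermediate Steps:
B(L) = ½ - L/2 (B(L) = -((L + L) - 2)*2/8 = -(2*L - 2)*2/8 = -(-2 + 2*L)*2/8 = -(-4 + 4*L)/8 = ½ - L/2)
1581*B(o(-5)) = 1581*(½ - ½*(-5)²) = 1581*(½ - ½*25) = 1581*(½ - 25/2) = 1581*(-12) = -18972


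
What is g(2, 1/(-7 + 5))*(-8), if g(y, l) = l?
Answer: 4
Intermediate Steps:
g(2, 1/(-7 + 5))*(-8) = -8/(-7 + 5) = -8/(-2) = -1/2*(-8) = 4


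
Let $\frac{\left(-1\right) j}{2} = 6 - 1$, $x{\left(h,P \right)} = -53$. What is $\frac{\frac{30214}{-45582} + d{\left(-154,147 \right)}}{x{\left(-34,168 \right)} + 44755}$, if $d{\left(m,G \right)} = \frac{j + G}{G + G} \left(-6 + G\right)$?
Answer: $\frac{145270763}{99842721636} \approx 0.001455$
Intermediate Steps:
$j = -10$ ($j = - 2 \left(6 - 1\right) = \left(-2\right) 5 = -10$)
$d{\left(m,G \right)} = \frac{\left(-10 + G\right) \left(-6 + G\right)}{2 G}$ ($d{\left(m,G \right)} = \frac{-10 + G}{G + G} \left(-6 + G\right) = \frac{-10 + G}{2 G} \left(-6 + G\right) = \frac{\left(-10 + G\right) \left(-6 + G\right)}{2 G}$)
$\frac{\frac{30214}{-45582} + d{\left(-154,147 \right)}}{x{\left(-34,168 \right)} + 44755} = \frac{\frac{30214}{-45582} + \left(-8 + \frac{1}{2} \cdot 147 + \frac{30}{147}\right)}{-53 + 44755} = \frac{30214 \left(- \frac{1}{45582}\right) + \left(-8 + \frac{147}{2} + 30 \cdot \frac{1}{147}\right)}{44702} = \left(- \frac{15107}{22791} + \left(-8 + \frac{147}{2} + \frac{10}{49}\right)\right) \frac{1}{44702} = \left(- \frac{15107}{22791} + \frac{6439}{98}\right) \frac{1}{44702} = \frac{145270763}{2233518} \cdot \frac{1}{44702} = \frac{145270763}{99842721636}$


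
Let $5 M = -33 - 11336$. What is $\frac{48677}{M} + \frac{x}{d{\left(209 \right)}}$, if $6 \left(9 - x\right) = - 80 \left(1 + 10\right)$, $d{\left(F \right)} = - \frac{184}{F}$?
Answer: $- \frac{1243997027}{6275688} \approx -198.22$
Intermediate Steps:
$x = \frac{467}{3}$ ($x = 9 - \frac{\left(-80\right) \left(1 + 10\right)}{6} = 9 - \frac{\left(-80\right) 11}{6} = 9 - - \frac{440}{3} = 9 + \frac{440}{3} = \frac{467}{3} \approx 155.67$)
$M = - \frac{11369}{5}$ ($M = \frac{-33 - 11336}{5} = \frac{1}{5} \left(-11369\right) = - \frac{11369}{5} \approx -2273.8$)
$\frac{48677}{M} + \frac{x}{d{\left(209 \right)}} = \frac{48677}{- \frac{11369}{5}} + \frac{467}{3 \left(- \frac{184}{209}\right)} = 48677 \left(- \frac{5}{11369}\right) + \frac{467}{3 \left(\left(-184\right) \frac{1}{209}\right)} = - \frac{243385}{11369} + \frac{467}{3 \left(- \frac{184}{209}\right)} = - \frac{243385}{11369} + \frac{467}{3} \left(- \frac{209}{184}\right) = - \frac{243385}{11369} - \frac{97603}{552} = - \frac{1243997027}{6275688}$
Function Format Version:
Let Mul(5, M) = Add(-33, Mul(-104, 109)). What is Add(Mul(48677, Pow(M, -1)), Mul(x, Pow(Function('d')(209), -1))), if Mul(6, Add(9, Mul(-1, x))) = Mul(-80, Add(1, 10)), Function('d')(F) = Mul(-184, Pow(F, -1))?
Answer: Rational(-1243997027, 6275688) ≈ -198.22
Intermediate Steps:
x = Rational(467, 3) (x = Add(9, Mul(Rational(-1, 6), Mul(-80, Add(1, 10)))) = Add(9, Mul(Rational(-1, 6), Mul(-80, 11))) = Add(9, Mul(Rational(-1, 6), -880)) = Add(9, Rational(440, 3)) = Rational(467, 3) ≈ 155.67)
M = Rational(-11369, 5) (M = Mul(Rational(1, 5), Add(-33, Mul(-104, 109))) = Mul(Rational(1, 5), Add(-33, -11336)) = Mul(Rational(1, 5), -11369) = Rational(-11369, 5) ≈ -2273.8)
Add(Mul(48677, Pow(M, -1)), Mul(x, Pow(Function('d')(209), -1))) = Add(Mul(48677, Pow(Rational(-11369, 5), -1)), Mul(Rational(467, 3), Pow(Mul(-184, Pow(209, -1)), -1))) = Add(Mul(48677, Rational(-5, 11369)), Mul(Rational(467, 3), Pow(Mul(-184, Rational(1, 209)), -1))) = Add(Rational(-243385, 11369), Mul(Rational(467, 3), Pow(Rational(-184, 209), -1))) = Add(Rational(-243385, 11369), Mul(Rational(467, 3), Rational(-209, 184))) = Add(Rational(-243385, 11369), Rational(-97603, 552)) = Rational(-1243997027, 6275688)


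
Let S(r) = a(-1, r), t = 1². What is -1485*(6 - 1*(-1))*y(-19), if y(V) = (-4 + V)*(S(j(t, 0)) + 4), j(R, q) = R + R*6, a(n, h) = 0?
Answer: 956340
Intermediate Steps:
t = 1
j(R, q) = 7*R (j(R, q) = R + 6*R = 7*R)
S(r) = 0
y(V) = -16 + 4*V (y(V) = (-4 + V)*(0 + 4) = (-4 + V)*4 = -16 + 4*V)
-1485*(6 - 1*(-1))*y(-19) = -1485*(6 - 1*(-1))*(-16 + 4*(-19)) = -1485*(6 + 1)*(-16 - 76) = -10395*(-92) = -1485*(-644) = 956340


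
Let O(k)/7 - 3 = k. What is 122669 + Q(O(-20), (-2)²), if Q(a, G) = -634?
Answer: 122035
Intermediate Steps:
O(k) = 21 + 7*k
122669 + Q(O(-20), (-2)²) = 122669 - 634 = 122035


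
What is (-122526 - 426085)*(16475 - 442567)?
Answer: 233758758212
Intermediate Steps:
(-122526 - 426085)*(16475 - 442567) = -548611*(-426092) = 233758758212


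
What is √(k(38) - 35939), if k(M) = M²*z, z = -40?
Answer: 3*I*√10411 ≈ 306.1*I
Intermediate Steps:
k(M) = -40*M² (k(M) = M²*(-40) = -40*M²)
√(k(38) - 35939) = √(-40*38² - 35939) = √(-40*1444 - 35939) = √(-57760 - 35939) = √(-93699) = 3*I*√10411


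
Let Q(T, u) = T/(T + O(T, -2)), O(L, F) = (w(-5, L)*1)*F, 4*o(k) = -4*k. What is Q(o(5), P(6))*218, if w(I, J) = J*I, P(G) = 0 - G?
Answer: 218/11 ≈ 19.818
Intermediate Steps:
P(G) = -G
w(I, J) = I*J
o(k) = -k (o(k) = (-4*k)/4 = -k)
O(L, F) = -5*F*L (O(L, F) = (-5*L*1)*F = (-5*L)*F = -5*F*L)
Q(T, u) = 1/11 (Q(T, u) = T/(T - 5*(-2)*T) = T/(T + 10*T) = T/((11*T)) = (1/(11*T))*T = 1/11)
Q(o(5), P(6))*218 = (1/11)*218 = 218/11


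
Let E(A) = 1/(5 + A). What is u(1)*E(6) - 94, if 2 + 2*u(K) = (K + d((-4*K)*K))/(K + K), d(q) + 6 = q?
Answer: -4149/44 ≈ -94.295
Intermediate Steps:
d(q) = -6 + q
u(K) = -1 + (-6 + K - 4*K²)/(4*K) (u(K) = -1 + ((K + (-6 + (-4*K)*K))/(K + K))/2 = -1 + ((K + (-6 - 4*K²))/((2*K)))/2 = -1 + ((-6 + K - 4*K²)*(1/(2*K)))/2 = -1 + ((-6 + K - 4*K²)/(2*K))/2 = -1 + (-6 + K - 4*K²)/(4*K))
u(1)*E(6) - 94 = (-¾ - 1*1 - 3/2/1)/(5 + 6) - 94 = (-¾ - 1 - 3/2*1)/11 - 94 = (-¾ - 1 - 3/2)*(1/11) - 94 = -13/4*1/11 - 94 = -13/44 - 94 = -4149/44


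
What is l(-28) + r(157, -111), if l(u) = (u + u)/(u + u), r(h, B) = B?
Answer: -110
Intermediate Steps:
l(u) = 1 (l(u) = (2*u)/((2*u)) = (2*u)*(1/(2*u)) = 1)
l(-28) + r(157, -111) = 1 - 111 = -110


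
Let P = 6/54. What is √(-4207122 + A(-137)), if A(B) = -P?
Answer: I*√37864099/3 ≈ 2051.1*I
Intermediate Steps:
P = ⅑ (P = (1/54)*6 = ⅑ ≈ 0.11111)
A(B) = -⅑ (A(B) = -1*⅑ = -⅑)
√(-4207122 + A(-137)) = √(-4207122 - ⅑) = √(-37864099/9) = I*√37864099/3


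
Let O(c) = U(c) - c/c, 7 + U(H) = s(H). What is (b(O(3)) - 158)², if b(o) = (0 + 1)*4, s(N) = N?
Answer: 23716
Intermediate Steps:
U(H) = -7 + H
O(c) = -8 + c (O(c) = (-7 + c) - c/c = (-7 + c) - 1*1 = (-7 + c) - 1 = -8 + c)
b(o) = 4 (b(o) = 1*4 = 4)
(b(O(3)) - 158)² = (4 - 158)² = (-154)² = 23716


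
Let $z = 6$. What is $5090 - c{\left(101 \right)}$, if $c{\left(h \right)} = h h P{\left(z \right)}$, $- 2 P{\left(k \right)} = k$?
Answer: $35693$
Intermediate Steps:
$P{\left(k \right)} = - \frac{k}{2}$
$c{\left(h \right)} = - 3 h^{2}$ ($c{\left(h \right)} = h h \left(\left(- \frac{1}{2}\right) 6\right) = h^{2} \left(-3\right) = - 3 h^{2}$)
$5090 - c{\left(101 \right)} = 5090 - - 3 \cdot 101^{2} = 5090 - \left(-3\right) 10201 = 5090 - -30603 = 5090 + 30603 = 35693$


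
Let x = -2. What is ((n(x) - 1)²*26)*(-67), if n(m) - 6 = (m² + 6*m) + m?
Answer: -43550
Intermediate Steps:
n(m) = 6 + m² + 7*m (n(m) = 6 + ((m² + 6*m) + m) = 6 + (m² + 7*m) = 6 + m² + 7*m)
((n(x) - 1)²*26)*(-67) = (((6 + (-2)² + 7*(-2)) - 1)²*26)*(-67) = (((6 + 4 - 14) - 1)²*26)*(-67) = ((-4 - 1)²*26)*(-67) = ((-5)²*26)*(-67) = (25*26)*(-67) = 650*(-67) = -43550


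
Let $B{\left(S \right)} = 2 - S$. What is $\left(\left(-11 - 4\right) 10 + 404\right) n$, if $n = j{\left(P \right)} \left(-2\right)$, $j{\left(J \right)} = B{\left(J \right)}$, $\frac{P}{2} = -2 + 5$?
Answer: $2032$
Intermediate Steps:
$P = 6$ ($P = 2 \left(-2 + 5\right) = 2 \cdot 3 = 6$)
$j{\left(J \right)} = 2 - J$
$n = 8$ ($n = \left(2 - 6\right) \left(-2\right) = \left(-4\right) \left(-2\right) = 8$)
$\left(\left(-11 - 4\right) 10 + 404\right) n = \left(\left(-11 - 4\right) 10 + 404\right) 8 = \left(\left(-15\right) 10 + 404\right) 8 = \left(-150 + 404\right) 8 = 254 \cdot 8 = 2032$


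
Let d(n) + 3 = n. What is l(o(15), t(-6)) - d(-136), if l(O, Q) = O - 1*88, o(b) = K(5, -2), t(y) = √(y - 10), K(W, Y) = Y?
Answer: 49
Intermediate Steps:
t(y) = √(-10 + y)
d(n) = -3 + n
o(b) = -2
l(O, Q) = -88 + O (l(O, Q) = O - 88 = -88 + O)
l(o(15), t(-6)) - d(-136) = (-88 - 2) - (-3 - 136) = -90 - 1*(-139) = -90 + 139 = 49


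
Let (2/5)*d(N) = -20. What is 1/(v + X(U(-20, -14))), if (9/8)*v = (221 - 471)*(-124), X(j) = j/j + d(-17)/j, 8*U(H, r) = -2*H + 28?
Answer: 153/4215253 ≈ 3.6297e-5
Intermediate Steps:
d(N) = -50 (d(N) = (5/2)*(-20) = -50)
U(H, r) = 7/2 - H/4 (U(H, r) = (-2*H + 28)/8 = (28 - 2*H)/8 = 7/2 - H/4)
X(j) = 1 - 50/j (X(j) = j/j - 50/j = 1 - 50/j)
v = 248000/9 (v = 8*((221 - 471)*(-124))/9 = 8*(-250*(-124))/9 = (8/9)*31000 = 248000/9 ≈ 27556.)
1/(v + X(U(-20, -14))) = 1/(248000/9 + (-50 + (7/2 - 1/4*(-20)))/(7/2 - 1/4*(-20))) = 1/(248000/9 + (-50 + (7/2 + 5))/(7/2 + 5)) = 1/(248000/9 + (-50 + 17/2)/(17/2)) = 1/(248000/9 + (2/17)*(-83/2)) = 1/(248000/9 - 83/17) = 1/(4215253/153) = 153/4215253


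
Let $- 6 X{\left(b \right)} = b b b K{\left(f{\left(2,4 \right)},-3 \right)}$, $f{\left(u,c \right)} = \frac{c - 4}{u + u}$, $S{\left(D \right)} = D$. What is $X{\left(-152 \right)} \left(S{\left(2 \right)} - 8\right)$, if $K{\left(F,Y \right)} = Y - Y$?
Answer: $0$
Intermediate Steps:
$f{\left(u,c \right)} = \frac{-4 + c}{2 u}$
$K{\left(F,Y \right)} = 0$
$X{\left(b \right)} = 0$ ($X{\left(b \right)} = - \frac{b b b 0}{6} = - \frac{b^{2} b 0}{6} = - \frac{b^{3} \cdot 0}{6} = \left(- \frac{1}{6}\right) 0 = 0$)
$X{\left(-152 \right)} \left(S{\left(2 \right)} - 8\right) = 0 \left(2 - 8\right) = 0 \left(-6\right) = 0$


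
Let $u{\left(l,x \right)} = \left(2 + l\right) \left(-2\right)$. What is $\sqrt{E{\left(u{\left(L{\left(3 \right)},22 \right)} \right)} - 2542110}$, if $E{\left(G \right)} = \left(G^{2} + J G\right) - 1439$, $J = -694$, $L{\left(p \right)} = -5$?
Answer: $i \sqrt{2547677} \approx 1596.1 i$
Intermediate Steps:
$u{\left(l,x \right)} = -4 - 2 l$
$E{\left(G \right)} = -1439 + G^{2} - 694 G$ ($E{\left(G \right)} = \left(G^{2} - 694 G\right) - 1439 = -1439 + G^{2} - 694 G$)
$\sqrt{E{\left(u{\left(L{\left(3 \right)},22 \right)} \right)} - 2542110} = \sqrt{\left(-1439 + \left(-4 - -10\right)^{2} - 694 \left(-4 - -10\right)\right) - 2542110} = \sqrt{\left(-1439 + \left(-4 + 10\right)^{2} - 694 \left(-4 + 10\right)\right) - 2542110} = \sqrt{\left(-1439 + 6^{2} - 4164\right) - 2542110} = \sqrt{\left(-1439 + 36 - 4164\right) - 2542110} = \sqrt{-5567 - 2542110} = \sqrt{-2547677} = i \sqrt{2547677}$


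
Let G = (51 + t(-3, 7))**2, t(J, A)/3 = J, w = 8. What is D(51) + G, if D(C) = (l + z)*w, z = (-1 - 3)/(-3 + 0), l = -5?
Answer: 5204/3 ≈ 1734.7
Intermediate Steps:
z = 4/3 (z = -4/(-3) = -4*(-1/3) = 4/3 ≈ 1.3333)
t(J, A) = 3*J
D(C) = -88/3 (D(C) = (-5 + 4/3)*8 = -11/3*8 = -88/3)
G = 1764 (G = (51 + 3*(-3))**2 = (51 - 9)**2 = 42**2 = 1764)
D(51) + G = -88/3 + 1764 = 5204/3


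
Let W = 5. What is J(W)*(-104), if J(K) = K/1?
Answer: -520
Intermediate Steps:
J(K) = K (J(K) = K*1 = K)
J(W)*(-104) = 5*(-104) = -520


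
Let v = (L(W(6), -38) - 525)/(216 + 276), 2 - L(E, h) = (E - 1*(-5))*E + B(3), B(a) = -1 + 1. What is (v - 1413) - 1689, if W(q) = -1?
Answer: -508901/164 ≈ -3103.1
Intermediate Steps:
B(a) = 0
L(E, h) = 2 - E*(5 + E) (L(E, h) = 2 - ((E - 1*(-5))*E + 0) = 2 - ((E + 5)*E + 0) = 2 - ((5 + E)*E + 0) = 2 - (E*(5 + E) + 0) = 2 - E*(5 + E))
v = -173/164 (v = ((2 - 1*(-1)² - 5*(-1)) - 525)/(216 + 276) = ((2 - 1*1 + 5) - 525)/492 = ((2 - 1 + 5) - 525)*(1/492) = (6 - 525)*(1/492) = -519*1/492 = -173/164 ≈ -1.0549)
(v - 1413) - 1689 = (-173/164 - 1413) - 1689 = -231905/164 - 1689 = -508901/164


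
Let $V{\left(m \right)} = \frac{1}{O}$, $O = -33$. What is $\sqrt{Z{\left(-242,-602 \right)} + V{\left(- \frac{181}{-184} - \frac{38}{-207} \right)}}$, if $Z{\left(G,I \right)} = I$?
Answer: $\frac{i \sqrt{655611}}{33} \approx 24.536 i$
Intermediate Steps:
$V{\left(m \right)} = - \frac{1}{33}$ ($V{\left(m \right)} = \frac{1}{-33} = - \frac{1}{33}$)
$\sqrt{Z{\left(-242,-602 \right)} + V{\left(- \frac{181}{-184} - \frac{38}{-207} \right)}} = \sqrt{-602 - \frac{1}{33}} = \sqrt{- \frac{19867}{33}} = \frac{i \sqrt{655611}}{33}$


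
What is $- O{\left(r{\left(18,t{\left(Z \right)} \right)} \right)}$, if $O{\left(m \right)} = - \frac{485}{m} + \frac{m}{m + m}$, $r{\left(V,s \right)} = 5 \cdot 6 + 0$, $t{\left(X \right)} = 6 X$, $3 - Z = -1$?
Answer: $\frac{47}{3} \approx 15.667$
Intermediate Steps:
$Z = 4$ ($Z = 3 - -1 = 3 + 1 = 4$)
$r{\left(V,s \right)} = 30$ ($r{\left(V,s \right)} = 30 + 0 = 30$)
$O{\left(m \right)} = \frac{1}{2} - \frac{485}{m}$ ($O{\left(m \right)} = - \frac{485}{m} + \frac{m}{2 m} = - \frac{485}{m} + m \frac{1}{2 m} = - \frac{485}{m} + \frac{1}{2} = \frac{1}{2} - \frac{485}{m}$)
$- O{\left(r{\left(18,t{\left(Z \right)} \right)} \right)} = - \frac{-970 + 30}{2 \cdot 30} = - \frac{-940}{2 \cdot 30} = \left(-1\right) \left(- \frac{47}{3}\right) = \frac{47}{3}$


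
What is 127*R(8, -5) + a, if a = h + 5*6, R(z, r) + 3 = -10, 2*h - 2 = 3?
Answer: -3237/2 ≈ -1618.5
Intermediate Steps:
h = 5/2 (h = 1 + (½)*3 = 1 + 3/2 = 5/2 ≈ 2.5000)
R(z, r) = -13 (R(z, r) = -3 - 10 = -13)
a = 65/2 (a = 5/2 + 5*6 = 5/2 + 30 = 65/2 ≈ 32.500)
127*R(8, -5) + a = 127*(-13) + 65/2 = -1651 + 65/2 = -3237/2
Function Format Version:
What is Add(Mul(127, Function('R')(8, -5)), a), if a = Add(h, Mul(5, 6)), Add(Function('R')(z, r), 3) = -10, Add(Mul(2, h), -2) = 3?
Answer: Rational(-3237, 2) ≈ -1618.5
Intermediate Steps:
h = Rational(5, 2) (h = Add(1, Mul(Rational(1, 2), 3)) = Add(1, Rational(3, 2)) = Rational(5, 2) ≈ 2.5000)
Function('R')(z, r) = -13 (Function('R')(z, r) = Add(-3, -10) = -13)
a = Rational(65, 2) (a = Add(Rational(5, 2), Mul(5, 6)) = Add(Rational(5, 2), 30) = Rational(65, 2) ≈ 32.500)
Add(Mul(127, Function('R')(8, -5)), a) = Add(Mul(127, -13), Rational(65, 2)) = Add(-1651, Rational(65, 2)) = Rational(-3237, 2)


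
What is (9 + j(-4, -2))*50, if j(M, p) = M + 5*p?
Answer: -250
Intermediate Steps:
(9 + j(-4, -2))*50 = (9 + (-4 + 5*(-2)))*50 = (9 + (-4 - 10))*50 = (9 - 14)*50 = -5*50 = -250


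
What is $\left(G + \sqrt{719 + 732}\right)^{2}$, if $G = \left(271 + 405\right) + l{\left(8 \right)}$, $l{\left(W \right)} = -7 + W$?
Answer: $\left(677 + \sqrt{1451}\right)^{2} \approx 5.1136 \cdot 10^{5}$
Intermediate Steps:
$G = 677$ ($G = \left(271 + 405\right) + \left(-7 + 8\right) = 676 + 1 = 677$)
$\left(G + \sqrt{719 + 732}\right)^{2} = \left(677 + \sqrt{719 + 732}\right)^{2} = \left(677 + \sqrt{1451}\right)^{2}$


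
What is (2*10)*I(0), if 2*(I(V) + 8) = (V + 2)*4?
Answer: -80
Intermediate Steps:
I(V) = -4 + 2*V (I(V) = -8 + ((V + 2)*4)/2 = -8 + ((2 + V)*4)/2 = -8 + (8 + 4*V)/2 = -8 + (4 + 2*V) = -4 + 2*V)
(2*10)*I(0) = (2*10)*(-4 + 2*0) = 20*(-4 + 0) = 20*(-4) = -80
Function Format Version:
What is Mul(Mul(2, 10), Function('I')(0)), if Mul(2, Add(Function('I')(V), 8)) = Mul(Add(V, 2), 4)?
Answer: -80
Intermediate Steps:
Function('I')(V) = Add(-4, Mul(2, V)) (Function('I')(V) = Add(-8, Mul(Rational(1, 2), Mul(Add(V, 2), 4))) = Add(-8, Mul(Rational(1, 2), Mul(Add(2, V), 4))) = Add(-8, Mul(Rational(1, 2), Add(8, Mul(4, V)))) = Add(-8, Add(4, Mul(2, V))) = Add(-4, Mul(2, V)))
Mul(Mul(2, 10), Function('I')(0)) = Mul(Mul(2, 10), Add(-4, Mul(2, 0))) = Mul(20, Add(-4, 0)) = Mul(20, -4) = -80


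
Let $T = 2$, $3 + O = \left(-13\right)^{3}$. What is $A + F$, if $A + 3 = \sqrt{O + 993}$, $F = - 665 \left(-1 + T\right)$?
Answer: $-668 + i \sqrt{1207} \approx -668.0 + 34.742 i$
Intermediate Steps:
$O = -2200$ ($O = -3 + \left(-13\right)^{3} = -3 - 2197 = -2200$)
$F = -665$ ($F = - 665 \left(-1 + 2\right) = \left(-665\right) 1 = -665$)
$A = -3 + i \sqrt{1207}$ ($A = -3 + \sqrt{-2200 + 993} = -3 + \sqrt{-1207} = -3 + i \sqrt{1207} \approx -3.0 + 34.742 i$)
$A + F = \left(-3 + i \sqrt{1207}\right) - 665 = -668 + i \sqrt{1207}$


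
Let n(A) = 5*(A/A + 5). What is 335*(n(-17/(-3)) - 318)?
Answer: -96480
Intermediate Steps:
n(A) = 30 (n(A) = 5*(1 + 5) = 5*6 = 30)
335*(n(-17/(-3)) - 318) = 335*(30 - 318) = 335*(-288) = -96480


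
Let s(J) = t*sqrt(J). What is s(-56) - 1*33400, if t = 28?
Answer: -33400 + 56*I*sqrt(14) ≈ -33400.0 + 209.53*I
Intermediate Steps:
s(J) = 28*sqrt(J)
s(-56) - 1*33400 = 28*sqrt(-56) - 1*33400 = 28*(2*I*sqrt(14)) - 33400 = 56*I*sqrt(14) - 33400 = -33400 + 56*I*sqrt(14)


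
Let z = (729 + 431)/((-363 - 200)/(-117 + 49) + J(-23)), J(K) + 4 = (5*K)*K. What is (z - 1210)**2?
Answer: 47482079128668900/32454382801 ≈ 1.4630e+6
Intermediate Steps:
J(K) = -4 + 5*K**2 (J(K) = -4 + (5*K)*K = -4 + 5*K**2)
z = 78880/180151 (z = (729 + 431)/((-363 - 200)/(-117 + 49) + (-4 + 5*(-23)**2)) = 1160/(-563/(-68) + (-4 + 5*529)) = 1160/(-563*(-1/68) + (-4 + 2645)) = 1160/(563/68 + 2641) = 1160/(180151/68) = 1160*(68/180151) = 78880/180151 ≈ 0.43785)
(z - 1210)**2 = (78880/180151 - 1210)**2 = (-217903830/180151)**2 = 47482079128668900/32454382801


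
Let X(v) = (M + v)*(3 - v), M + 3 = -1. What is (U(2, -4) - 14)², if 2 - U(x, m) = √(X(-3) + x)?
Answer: 104 + 48*I*√10 ≈ 104.0 + 151.79*I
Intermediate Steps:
M = -4 (M = -3 - 1 = -4)
X(v) = (-4 + v)*(3 - v)
U(x, m) = 2 - √(-42 + x) (U(x, m) = 2 - √((-12 - 1*(-3)² + 7*(-3)) + x) = 2 - √((-12 - 1*9 - 21) + x) = 2 - √((-12 - 9 - 21) + x) = 2 - √(-42 + x))
(U(2, -4) - 14)² = ((2 - √(-42 + 2)) - 14)² = ((2 - √(-40)) - 14)² = ((2 - 2*I*√10) - 14)² = (-12 - 2*I*√10)²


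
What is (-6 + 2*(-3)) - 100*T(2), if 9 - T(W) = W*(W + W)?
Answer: -112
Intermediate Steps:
T(W) = 9 - 2*W² (T(W) = 9 - W*(W + W) = 9 - W*2*W = 9 - 2*W²)
(-6 + 2*(-3)) - 100*T(2) = (-6 + 2*(-3)) - 100*(9 - 2*2²) = (-6 - 6) - 100*(9 - 2*4) = -12 - 100*(9 - 8) = -12 - 100*1 = -12 - 100 = -112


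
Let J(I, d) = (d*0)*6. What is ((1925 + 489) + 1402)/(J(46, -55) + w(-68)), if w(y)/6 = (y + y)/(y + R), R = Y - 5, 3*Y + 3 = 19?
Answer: 10759/34 ≈ 316.44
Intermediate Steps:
Y = 16/3 (Y = -1 + (⅓)*19 = -1 + 19/3 = 16/3 ≈ 5.3333)
R = ⅓ (R = 16/3 - 5 = ⅓ ≈ 0.33333)
J(I, d) = 0 (J(I, d) = 0*6 = 0)
w(y) = 12*y/(⅓ + y) (w(y) = 6*((y + y)/(y + ⅓)) = 6*((2*y)/(⅓ + y)) = 6*(2*y/(⅓ + y)) = 12*y/(⅓ + y))
((1925 + 489) + 1402)/(J(46, -55) + w(-68)) = ((1925 + 489) + 1402)/(0 + 36*(-68)/(1 + 3*(-68))) = (2414 + 1402)/(0 + 36*(-68)/(1 - 204)) = 3816/(0 + 36*(-68)/(-203)) = 3816/(0 + 36*(-68)*(-1/203)) = 3816/(0 + 2448/203) = 3816/(2448/203) = 3816*(203/2448) = 10759/34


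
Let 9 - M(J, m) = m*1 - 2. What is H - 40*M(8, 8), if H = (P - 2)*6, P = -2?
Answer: -144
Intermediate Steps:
M(J, m) = 11 - m (M(J, m) = 9 - (m*1 - 2) = 9 - (m - 2) = 9 - (-2 + m) = 9 + (2 - m) = 11 - m)
H = -24 (H = (-2 - 2)*6 = -4*6 = -24)
H - 40*M(8, 8) = -24 - 40*(11 - 1*8) = -24 - 40*(11 - 8) = -24 - 40*3 = -24 - 120 = -144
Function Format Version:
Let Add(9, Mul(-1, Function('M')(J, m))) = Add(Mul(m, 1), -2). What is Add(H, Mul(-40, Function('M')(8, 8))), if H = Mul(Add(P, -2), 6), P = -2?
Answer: -144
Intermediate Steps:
Function('M')(J, m) = Add(11, Mul(-1, m)) (Function('M')(J, m) = Add(9, Mul(-1, Add(Mul(m, 1), -2))) = Add(9, Mul(-1, Add(m, -2))) = Add(9, Mul(-1, Add(-2, m))) = Add(9, Add(2, Mul(-1, m))) = Add(11, Mul(-1, m)))
H = -24 (H = Mul(Add(-2, -2), 6) = Mul(-4, 6) = -24)
Add(H, Mul(-40, Function('M')(8, 8))) = Add(-24, Mul(-40, Add(11, Mul(-1, 8)))) = Add(-24, Mul(-40, Add(11, -8))) = Add(-24, Mul(-40, 3)) = Add(-24, -120) = -144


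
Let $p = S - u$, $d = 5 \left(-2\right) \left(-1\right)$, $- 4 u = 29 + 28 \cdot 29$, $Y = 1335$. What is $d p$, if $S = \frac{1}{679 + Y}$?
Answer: $\frac{4234445}{2014} \approx 2102.5$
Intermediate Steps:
$u = - \frac{841}{4}$ ($u = - \frac{29 + 28 \cdot 29}{4} = - \frac{29 + 812}{4} = \left(- \frac{1}{4}\right) 841 = - \frac{841}{4} \approx -210.25$)
$S = \frac{1}{2014}$ ($S = \frac{1}{679 + 1335} = \frac{1}{2014} \approx 0.00049652$)
$d = 10$ ($d = \left(-10\right) \left(-1\right) = 10$)
$p = \frac{846889}{4028}$ ($p = \frac{1}{2014} - - \frac{841}{4} = \frac{1}{2014} + \frac{841}{4} = \frac{846889}{4028} \approx 210.25$)
$d p = 10 \cdot \frac{846889}{4028} = \frac{4234445}{2014}$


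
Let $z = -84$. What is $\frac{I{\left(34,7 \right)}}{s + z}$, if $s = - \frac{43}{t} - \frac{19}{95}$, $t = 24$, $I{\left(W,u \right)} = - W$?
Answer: $\frac{240}{607} \approx 0.39539$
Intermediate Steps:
$s = - \frac{239}{120}$ ($s = - \frac{43}{24} - \frac{19}{95} = \left(-43\right) \frac{1}{24} - \frac{1}{5} = - \frac{43}{24} - \frac{1}{5} = - \frac{239}{120} \approx -1.9917$)
$\frac{I{\left(34,7 \right)}}{s + z} = \frac{\left(-1\right) 34}{- \frac{239}{120} - 84} = - \frac{34}{- \frac{10319}{120}} = \left(-34\right) \left(- \frac{120}{10319}\right) = \frac{240}{607}$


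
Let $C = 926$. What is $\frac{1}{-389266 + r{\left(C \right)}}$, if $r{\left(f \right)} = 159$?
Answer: $- \frac{1}{389107} \approx -2.57 \cdot 10^{-6}$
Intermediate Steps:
$\frac{1}{-389266 + r{\left(C \right)}} = \frac{1}{-389266 + 159} = \frac{1}{-389107} = - \frac{1}{389107}$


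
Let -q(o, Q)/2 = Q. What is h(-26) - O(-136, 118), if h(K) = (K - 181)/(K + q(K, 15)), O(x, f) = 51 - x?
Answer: -10265/56 ≈ -183.30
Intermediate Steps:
q(o, Q) = -2*Q
h(K) = (-181 + K)/(-30 + K) (h(K) = (K - 181)/(K - 2*15) = (-181 + K)/(K - 30) = (-181 + K)/(-30 + K))
h(-26) - O(-136, 118) = (-181 - 26)/(-30 - 26) - (51 - 1*(-136)) = -207/(-56) - (51 + 136) = -1/56*(-207) - 1*187 = 207/56 - 187 = -10265/56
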